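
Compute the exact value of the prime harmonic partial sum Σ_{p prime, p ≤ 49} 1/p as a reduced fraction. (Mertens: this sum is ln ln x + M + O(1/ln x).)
Σ 1/p = 1021729465586766997/614889782588491410

π(49) = 15, so the primes ≤ 49 are [2, 3, 5, 7, 11, 13, 17, 19, 23, 29, 31, 37, 41, 43, 47]. Summing 1/p over these primes: 1021729465586766997/614889782588491410 ≈ 1.6616. Mertens estimate ln ln(49) + 0.2615 ≈ 1.6204.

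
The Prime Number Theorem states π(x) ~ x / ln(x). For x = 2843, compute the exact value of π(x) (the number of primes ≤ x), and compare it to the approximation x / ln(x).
π(2843) = 413;  x/ln(x) ≈ 357.49;  relative error ≈ 13.44%.

Directly count primes up to 2843: π(2843) = 413. The PNT approximation gives 2843/ln(2843) ≈ 2843/7.95262 ≈ 357.49. Relative error (π(x) − x/ln(x)) / π(x) ≈ 13.44%; the approximation is known to undercount slightly (Li(x) is a better estimate).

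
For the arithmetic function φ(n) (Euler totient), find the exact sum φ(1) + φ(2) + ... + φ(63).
Σ_{n ≤ 63} φ(n) = 1228

Compute φ(n) for each 1 ≤ n ≤ 63: φ(1) = 1, φ(2) = 1, φ(3) = 2, φ(4) = 2, φ(5) = 4, φ(6) = 2, φ(7) = 6, φ(8) = 4, φ(9) = 6, φ(10) = 4, φ(11) = 10, φ(12) = 4, φ(13) = 12, φ(14) = 6, φ(15) = 8, φ(16) = 8, φ(17) = 16, φ(18) = 6, φ(19) = 18, φ(20) = 8, φ(21) = 12, φ(22) = 10, φ(23) = 22, φ(24) = 8, φ(25) = 20, φ(26) = 12, φ(27) = 18, φ(28) = 12, φ(29) = 28, φ(30) = 8, φ(31) = 30, φ(32) = 16, φ(33) = 20, φ(34) = 16, φ(35) = 24, φ(36) = 12, φ(37) = 36, φ(38) = 18, φ(39) = 24, φ(40) = 16, φ(41) = 40, φ(42) = 12, φ(43) = 42, φ(44) = 20, φ(45) = 24, φ(46) = 22, φ(47) = 46, φ(48) = 16, φ(49) = 42, φ(50) = 20, φ(51) = 32, φ(52) = 24, φ(53) = 52, φ(54) = 18, φ(55) = 40, φ(56) = 24, φ(57) = 36, φ(58) = 28, φ(59) = 58, φ(60) = 16, φ(61) = 60, φ(62) = 30, φ(63) = 36. Summing all 63 values: 1228. (Average order: Σ_{n ≤ x} φ(n) ~ (3/π²) x². For x = 63, (3/π²)·63² ≈ 1206.43.)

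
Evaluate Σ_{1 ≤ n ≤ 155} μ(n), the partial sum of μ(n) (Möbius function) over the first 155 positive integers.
Σ_{n ≤ 155} μ(n) = -1

Compute μ(n) for each 1 ≤ n ≤ 155: μ(1) = 1, μ(2) = -1, μ(3) = -1, μ(4) = 0, μ(5) = -1, μ(6) = 1, μ(7) = -1, μ(8) = 0, μ(9) = 0, μ(10) = 1, μ(11) = -1, μ(12) = 0, μ(13) = -1, μ(14) = 1, μ(15) = 1, μ(16) = 0, μ(17) = -1, μ(18) = 0, μ(19) = -1, μ(20) = 0, μ(21) = 1, μ(22) = 1, μ(23) = -1, μ(24) = 0, μ(25) = 0, μ(26) = 1, μ(27) = 0, μ(28) = 0, μ(29) = -1, μ(30) = -1, μ(31) = -1, μ(32) = 0, μ(33) = 1, μ(34) = 1, μ(35) = 1, μ(36) = 0, μ(37) = -1, μ(38) = 1, μ(39) = 1, μ(40) = 0, μ(41) = -1, μ(42) = -1, μ(43) = -1, μ(44) = 0, μ(45) = 0, μ(46) = 1, μ(47) = -1, μ(48) = 0, μ(49) = 0, μ(50) = 0, μ(51) = 1, μ(52) = 0, μ(53) = -1, μ(54) = 0, μ(55) = 1, μ(56) = 0, μ(57) = 1, μ(58) = 1, μ(59) = -1, μ(60) = 0, μ(61) = -1, μ(62) = 1, μ(63) = 0, μ(64) = 0, μ(65) = 1, μ(66) = -1, μ(67) = -1, μ(68) = 0, μ(69) = 1, μ(70) = -1, μ(71) = -1, μ(72) = 0, μ(73) = -1, μ(74) = 1, μ(75) = 0, μ(76) = 0, μ(77) = 1, μ(78) = -1, μ(79) = -1, μ(80) = 0, μ(81) = 0, μ(82) = 1, μ(83) = -1, μ(84) = 0, μ(85) = 1, μ(86) = 1, μ(87) = 1, μ(88) = 0, μ(89) = -1, μ(90) = 0, μ(91) = 1, μ(92) = 0, μ(93) = 1, μ(94) = 1, μ(95) = 1, μ(96) = 0, μ(97) = -1, μ(98) = 0, μ(99) = 0, μ(100) = 0, μ(101) = -1, μ(102) = -1, μ(103) = -1, μ(104) = 0, μ(105) = -1, μ(106) = 1, μ(107) = -1, μ(108) = 0, μ(109) = -1, μ(110) = -1, μ(111) = 1, μ(112) = 0, μ(113) = -1, μ(114) = -1, μ(115) = 1, μ(116) = 0, μ(117) = 0, μ(118) = 1, μ(119) = 1, μ(120) = 0, μ(121) = 0, μ(122) = 1, μ(123) = 1, μ(124) = 0, μ(125) = 0, μ(126) = 0, μ(127) = -1, μ(128) = 0, μ(129) = 1, μ(130) = -1, μ(131) = -1, μ(132) = 0, μ(133) = 1, μ(134) = 1, μ(135) = 0, μ(136) = 0, μ(137) = -1, μ(138) = -1, μ(139) = -1, μ(140) = 0, μ(141) = 1, μ(142) = 1, μ(143) = 1, μ(144) = 0, μ(145) = 1, μ(146) = 1, μ(147) = 0, μ(148) = 0, μ(149) = -1, μ(150) = 0, μ(151) = -1, μ(152) = 0, μ(153) = 0, μ(154) = -1, μ(155) = 1. Summing all 155 values: -1. (Mertens function M(x) = Σ_{n ≤ x} μ(n); on average M(x) should be small (PNT ⟺ M(x) = o(x)).)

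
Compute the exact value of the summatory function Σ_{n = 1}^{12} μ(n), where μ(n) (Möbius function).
Σ_{n ≤ 12} μ(n) = -2

Compute μ(n) for each 1 ≤ n ≤ 12: μ(1) = 1, μ(2) = -1, μ(3) = -1, μ(4) = 0, μ(5) = -1, μ(6) = 1, μ(7) = -1, μ(8) = 0, μ(9) = 0, μ(10) = 1, μ(11) = -1, μ(12) = 0. Summing all 12 values: -2. (Mertens function M(x) = Σ_{n ≤ x} μ(n); on average M(x) should be small (PNT ⟺ M(x) = o(x)).)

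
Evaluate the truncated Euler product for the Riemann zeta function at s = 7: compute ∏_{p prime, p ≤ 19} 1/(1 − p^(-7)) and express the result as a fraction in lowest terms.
∏ = 155826023762586560111512988551201501037015625/154535761885293084095586902270463356349603488

The primes p ≤ 19 are [2, 3, 5, 7, 11, 13, 17, 19]. For each prime, (1 − 1/p^7)^(-1) = p^7 / (p^7 − 1). The product is (1 − 1/2^7)^(-1), (1 − 1/3^7)^(-1), (1 − 1/5^7)^(-1), (1 − 1/7^7)^(-1), (1 − 1/11^7)^(-1), (1 − 1/13^7)^(-1), (1 − 1/17^7)^(-1), (1 − 1/19^7)^(-1) = ∏ p^7 / (p^7 − 1) = 155826023762586560111512988551201501037015625/154535761885293084095586902270463356349603488.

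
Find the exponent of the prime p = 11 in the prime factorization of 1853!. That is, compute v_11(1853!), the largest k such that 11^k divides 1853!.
v_11(1853!) = 184

Legendre's formula: v_p(n!) = Σ_{k ≥ 1} ⌊n / p^k⌋. For p = 11, n = 1853, the terms are:
  ⌊1853/11^1⌋ = ⌊1853/11⌋ = 168
  ⌊1853/11^2⌋ = ⌊1853/121⌋ = 15
  ⌊1853/11^3⌋ = ⌊1853/1331⌋ = 1
(the next term ⌊1853/11^4⌋ = 0, terminating the sum). Summing: v_11(1853!) = 168 + 15 + 1 = 184.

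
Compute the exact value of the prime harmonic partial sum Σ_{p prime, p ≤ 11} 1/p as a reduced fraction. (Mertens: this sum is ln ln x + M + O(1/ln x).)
Σ 1/p = 2927/2310

π(11) = 5, so the primes ≤ 11 are [2, 3, 5, 7, 11]. Summing 1/p over these primes: 2927/2310 ≈ 1.2671. Mertens estimate ln ln(11) + 0.2615 ≈ 1.1361.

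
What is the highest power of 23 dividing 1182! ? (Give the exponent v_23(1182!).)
v_23(1182!) = 53

Legendre's formula: v_p(n!) = Σ_{k ≥ 1} ⌊n / p^k⌋. For p = 23, n = 1182, the terms are:
  ⌊1182/23^1⌋ = ⌊1182/23⌋ = 51
  ⌊1182/23^2⌋ = ⌊1182/529⌋ = 2
(the next term ⌊1182/23^3⌋ = 0, terminating the sum). Summing: v_23(1182!) = 51 + 2 = 53.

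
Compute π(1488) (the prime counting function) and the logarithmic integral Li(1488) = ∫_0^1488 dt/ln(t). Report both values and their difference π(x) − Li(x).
π(1488) = 236;  Li(1488) ≈ 246.17;  π(x) − Li(x) ≈ -10.17.

Direct count of primes ≤ 1488 gives π(1488) = 236. Numerical evaluation of the logarithmic integral gives Li(1488) ≈ 246.17. The difference π(x) − Li(x) ≈ -10.17 is typically negative for small/moderate x (Li(x) overestimates), though Littlewood's theorem shows this sign changes infinitely often.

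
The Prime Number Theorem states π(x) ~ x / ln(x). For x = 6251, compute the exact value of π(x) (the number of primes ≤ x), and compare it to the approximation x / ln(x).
π(6251) = 812;  x/ln(x) ≈ 715.18;  relative error ≈ 11.92%.

Directly count primes up to 6251: π(6251) = 812. The PNT approximation gives 6251/ln(6251) ≈ 6251/8.74050 ≈ 715.18. Relative error (π(x) − x/ln(x)) / π(x) ≈ 11.92%; the approximation is known to undercount slightly (Li(x) is a better estimate).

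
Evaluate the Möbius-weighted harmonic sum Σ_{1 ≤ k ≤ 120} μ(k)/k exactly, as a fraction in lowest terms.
Σ μ(k)/k = -57036343158881297864991132838495688289960443/6322010928083521557629041258308732498654937398

Values of μ(k) for 1 ≤ k ≤ 120: μ(1) = 1, μ(2) = -1, μ(3) = -1, μ(5) = -1, μ(6) = 1, μ(7) = -1, μ(10) = 1, μ(11) = -1, μ(13) = -1, μ(14) = 1, μ(15) = 1, μ(17) = -1, μ(19) = -1, μ(21) = 1, μ(22) = 1, μ(23) = -1, μ(26) = 1, μ(29) = -1, μ(30) = -1, μ(31) = -1, μ(33) = 1, μ(34) = 1, μ(35) = 1, μ(37) = -1, μ(38) = 1, μ(39) = 1, μ(41) = -1, μ(42) = -1, μ(43) = -1, μ(46) = 1, μ(47) = -1, μ(51) = 1, μ(53) = -1, μ(55) = 1, μ(57) = 1, μ(58) = 1, μ(59) = -1, μ(61) = -1, μ(62) = 1, μ(65) = 1, μ(66) = -1, μ(67) = -1, μ(69) = 1, μ(70) = -1, μ(71) = -1, μ(73) = -1, μ(74) = 1, μ(77) = 1, μ(78) = -1, μ(79) = -1, μ(82) = 1, μ(83) = -1, μ(85) = 1, μ(86) = 1, μ(87) = 1, μ(89) = -1, μ(91) = 1, μ(93) = 1, μ(94) = 1, μ(95) = 1, μ(97) = -1, μ(101) = -1, μ(102) = -1, μ(103) = -1, μ(105) = -1, μ(106) = 1, μ(107) = -1, μ(109) = -1, μ(110) = -1, μ(111) = 1, μ(113) = -1, μ(114) = -1, μ(115) = 1, μ(118) = 1, μ(119) = 1, with μ = 0 on non-squarefree integers. Summing μ(k)/k for k where μ(k) ≠ 0 gives -57036343158881297864991132838495688289960443/6322010928083521557629041258308732498654937398 ≈ -0.0090. (PNT ⟺ this sum → 0 as n → ∞.)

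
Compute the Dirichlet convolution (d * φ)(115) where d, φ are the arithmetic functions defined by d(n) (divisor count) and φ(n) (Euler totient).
(d * φ)(115) = 144

Divisors of 115: [1, 5, 23, 115]. For each d | 115:
  d = 1: d(1) · φ(115/1) = 1 · 88 = 88
  d = 5: d(5) · φ(115/5) = 2 · 22 = 44
  d = 23: d(23) · φ(115/23) = 2 · 4 = 8
  d = 115: d(115) · φ(115/115) = 4 · 1 = 4
Summing: (d * φ)(115) = 88 + 44 + 8 + 4 = 144.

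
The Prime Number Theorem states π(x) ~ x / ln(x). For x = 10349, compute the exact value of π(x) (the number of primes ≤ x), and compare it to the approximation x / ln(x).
π(10349) = 1270;  x/ln(x) ≈ 1119.46;  relative error ≈ 11.85%.

Directly count primes up to 10349: π(10349) = 1270. The PNT approximation gives 10349/ln(10349) ≈ 10349/9.24465 ≈ 1119.46. Relative error (π(x) − x/ln(x)) / π(x) ≈ 11.85%; the approximation is known to undercount slightly (Li(x) is a better estimate).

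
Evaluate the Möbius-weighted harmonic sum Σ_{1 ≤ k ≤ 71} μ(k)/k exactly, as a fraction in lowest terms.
Σ μ(k)/k = -200643437220052588790575/15941166575048541741926154

Values of μ(k) for 1 ≤ k ≤ 71: μ(1) = 1, μ(2) = -1, μ(3) = -1, μ(5) = -1, μ(6) = 1, μ(7) = -1, μ(10) = 1, μ(11) = -1, μ(13) = -1, μ(14) = 1, μ(15) = 1, μ(17) = -1, μ(19) = -1, μ(21) = 1, μ(22) = 1, μ(23) = -1, μ(26) = 1, μ(29) = -1, μ(30) = -1, μ(31) = -1, μ(33) = 1, μ(34) = 1, μ(35) = 1, μ(37) = -1, μ(38) = 1, μ(39) = 1, μ(41) = -1, μ(42) = -1, μ(43) = -1, μ(46) = 1, μ(47) = -1, μ(51) = 1, μ(53) = -1, μ(55) = 1, μ(57) = 1, μ(58) = 1, μ(59) = -1, μ(61) = -1, μ(62) = 1, μ(65) = 1, μ(66) = -1, μ(67) = -1, μ(69) = 1, μ(70) = -1, μ(71) = -1, with μ = 0 on non-squarefree integers. Summing μ(k)/k for k where μ(k) ≠ 0 gives -200643437220052588790575/15941166575048541741926154 ≈ -0.0126. (PNT ⟺ this sum → 0 as n → ∞.)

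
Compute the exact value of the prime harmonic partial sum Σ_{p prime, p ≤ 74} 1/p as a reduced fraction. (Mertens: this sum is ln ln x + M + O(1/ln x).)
Σ 1/p = 71544353681891529224514036059/40729680599249024150621323470

π(74) = 21, so the primes ≤ 74 are [2, 3, 5, 7, 11, 13, 17, 19, 23, 29, 31, 37, 41, 43, 47, 53, 59, 61, 67, 71, 73]. Summing 1/p over these primes: 71544353681891529224514036059/40729680599249024150621323470 ≈ 1.7566. Mertens estimate ln ln(74) + 0.2615 ≈ 1.7211.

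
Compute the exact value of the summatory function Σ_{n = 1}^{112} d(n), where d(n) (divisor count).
Σ_{n ≤ 112} d(n) = 552

Compute d(n) for each 1 ≤ n ≤ 112: d(1) = 1, d(2) = 2, d(3) = 2, d(4) = 3, d(5) = 2, d(6) = 4, d(7) = 2, d(8) = 4, d(9) = 3, d(10) = 4, d(11) = 2, d(12) = 6, d(13) = 2, d(14) = 4, d(15) = 4, d(16) = 5, d(17) = 2, d(18) = 6, d(19) = 2, d(20) = 6, d(21) = 4, d(22) = 4, d(23) = 2, d(24) = 8, d(25) = 3, d(26) = 4, d(27) = 4, d(28) = 6, d(29) = 2, d(30) = 8, d(31) = 2, d(32) = 6, d(33) = 4, d(34) = 4, d(35) = 4, d(36) = 9, d(37) = 2, d(38) = 4, d(39) = 4, d(40) = 8, d(41) = 2, d(42) = 8, d(43) = 2, d(44) = 6, d(45) = 6, d(46) = 4, d(47) = 2, d(48) = 10, d(49) = 3, d(50) = 6, d(51) = 4, d(52) = 6, d(53) = 2, d(54) = 8, d(55) = 4, d(56) = 8, d(57) = 4, d(58) = 4, d(59) = 2, d(60) = 12, d(61) = 2, d(62) = 4, d(63) = 6, d(64) = 7, d(65) = 4, d(66) = 8, d(67) = 2, d(68) = 6, d(69) = 4, d(70) = 8, d(71) = 2, d(72) = 12, d(73) = 2, d(74) = 4, d(75) = 6, d(76) = 6, d(77) = 4, d(78) = 8, d(79) = 2, d(80) = 10, d(81) = 5, d(82) = 4, d(83) = 2, d(84) = 12, d(85) = 4, d(86) = 4, d(87) = 4, d(88) = 8, d(89) = 2, d(90) = 12, d(91) = 4, d(92) = 6, d(93) = 4, d(94) = 4, d(95) = 4, d(96) = 12, d(97) = 2, d(98) = 6, d(99) = 6, d(100) = 9, d(101) = 2, d(102) = 8, d(103) = 2, d(104) = 8, d(105) = 8, d(106) = 4, d(107) = 2, d(108) = 12, d(109) = 2, d(110) = 8, d(111) = 4, d(112) = 10. Summing all 112 values: 552. (Dirichlet's divisor formula: Σ_{n ≤ x} d(n) = x ln(x) + (2γ − 1) x + O(√x). For x = 112, the asymptotic estimate is ≈ 545.77.)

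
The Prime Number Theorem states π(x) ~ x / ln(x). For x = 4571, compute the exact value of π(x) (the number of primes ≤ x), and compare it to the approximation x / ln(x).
π(4571) = 619;  x/ln(x) ≈ 542.39;  relative error ≈ 12.38%.

Directly count primes up to 4571: π(4571) = 619. The PNT approximation gives 4571/ln(4571) ≈ 4571/8.42749 ≈ 542.39. Relative error (π(x) − x/ln(x)) / π(x) ≈ 12.38%; the approximation is known to undercount slightly (Li(x) is a better estimate).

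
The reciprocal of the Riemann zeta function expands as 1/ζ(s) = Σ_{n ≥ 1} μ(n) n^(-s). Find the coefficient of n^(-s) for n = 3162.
μ(3162) = 1

Factor n = 3162 = 2 · 3 · 17 · 31. μ(n) = 0 if any exponent ≥ 2 (not squarefree); otherwise μ(n) = (−1)^{ω(n)} where ω(n) is the number of distinct prime factors. Applying: μ(3162) = 1.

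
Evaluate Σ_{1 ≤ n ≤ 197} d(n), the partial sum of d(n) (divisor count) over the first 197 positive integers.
Σ_{n ≤ 197} d(n) = 1072

Compute d(n) for each 1 ≤ n ≤ 197: d(1) = 1, d(2) = 2, d(3) = 2, d(4) = 3, d(5) = 2, d(6) = 4, d(7) = 2, d(8) = 4, d(9) = 3, d(10) = 4, d(11) = 2, d(12) = 6, d(13) = 2, d(14) = 4, d(15) = 4, d(16) = 5, d(17) = 2, d(18) = 6, d(19) = 2, d(20) = 6, d(21) = 4, d(22) = 4, d(23) = 2, d(24) = 8, d(25) = 3, d(26) = 4, d(27) = 4, d(28) = 6, d(29) = 2, d(30) = 8, d(31) = 2, d(32) = 6, d(33) = 4, d(34) = 4, d(35) = 4, d(36) = 9, d(37) = 2, d(38) = 4, d(39) = 4, d(40) = 8, d(41) = 2, d(42) = 8, d(43) = 2, d(44) = 6, d(45) = 6, d(46) = 4, d(47) = 2, d(48) = 10, d(49) = 3, d(50) = 6, d(51) = 4, d(52) = 6, d(53) = 2, d(54) = 8, d(55) = 4, d(56) = 8, d(57) = 4, d(58) = 4, d(59) = 2, d(60) = 12, d(61) = 2, d(62) = 4, d(63) = 6, d(64) = 7, d(65) = 4, d(66) = 8, d(67) = 2, d(68) = 6, d(69) = 4, d(70) = 8, d(71) = 2, d(72) = 12, d(73) = 2, d(74) = 4, d(75) = 6, d(76) = 6, d(77) = 4, d(78) = 8, d(79) = 2, d(80) = 10, d(81) = 5, d(82) = 4, d(83) = 2, d(84) = 12, d(85) = 4, d(86) = 4, d(87) = 4, d(88) = 8, d(89) = 2, d(90) = 12, d(91) = 4, d(92) = 6, d(93) = 4, d(94) = 4, d(95) = 4, d(96) = 12, d(97) = 2, d(98) = 6, d(99) = 6, d(100) = 9, d(101) = 2, d(102) = 8, d(103) = 2, d(104) = 8, d(105) = 8, d(106) = 4, d(107) = 2, d(108) = 12, d(109) = 2, d(110) = 8, d(111) = 4, d(112) = 10, d(113) = 2, d(114) = 8, d(115) = 4, d(116) = 6, d(117) = 6, d(118) = 4, d(119) = 4, d(120) = 16, d(121) = 3, d(122) = 4, d(123) = 4, d(124) = 6, d(125) = 4, d(126) = 12, d(127) = 2, d(128) = 8, d(129) = 4, d(130) = 8, d(131) = 2, d(132) = 12, d(133) = 4, d(134) = 4, d(135) = 8, d(136) = 8, d(137) = 2, d(138) = 8, d(139) = 2, d(140) = 12, d(141) = 4, d(142) = 4, d(143) = 4, d(144) = 15, d(145) = 4, d(146) = 4, d(147) = 6, d(148) = 6, d(149) = 2, d(150) = 12, d(151) = 2, d(152) = 8, d(153) = 6, d(154) = 8, d(155) = 4, d(156) = 12, d(157) = 2, d(158) = 4, d(159) = 4, d(160) = 12, d(161) = 4, d(162) = 10, d(163) = 2, d(164) = 6, d(165) = 8, d(166) = 4, d(167) = 2, d(168) = 16, d(169) = 3, d(170) = 8, d(171) = 6, d(172) = 6, d(173) = 2, d(174) = 8, d(175) = 6, d(176) = 10, d(177) = 4, d(178) = 4, d(179) = 2, d(180) = 18, d(181) = 2, d(182) = 8, d(183) = 4, d(184) = 8, d(185) = 4, d(186) = 8, d(187) = 4, d(188) = 6, d(189) = 8, d(190) = 8, d(191) = 2, d(192) = 14, d(193) = 2, d(194) = 4, d(195) = 8, d(196) = 9, d(197) = 2. Summing all 197 values: 1072. (Dirichlet's divisor formula: Σ_{n ≤ x} d(n) = x ln(x) + (2γ − 1) x + O(√x). For x = 197, the asymptotic estimate is ≈ 1071.21.)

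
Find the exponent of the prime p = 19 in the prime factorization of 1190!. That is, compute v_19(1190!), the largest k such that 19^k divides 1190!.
v_19(1190!) = 65

Legendre's formula: v_p(n!) = Σ_{k ≥ 1} ⌊n / p^k⌋. For p = 19, n = 1190, the terms are:
  ⌊1190/19^1⌋ = ⌊1190/19⌋ = 62
  ⌊1190/19^2⌋ = ⌊1190/361⌋ = 3
(the next term ⌊1190/19^3⌋ = 0, terminating the sum). Summing: v_19(1190!) = 62 + 3 = 65.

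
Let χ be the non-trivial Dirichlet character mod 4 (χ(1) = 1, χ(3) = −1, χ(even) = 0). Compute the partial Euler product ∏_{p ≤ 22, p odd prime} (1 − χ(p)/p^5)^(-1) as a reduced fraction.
∏ = 8959395755957897476417566375/8993950909687588250159808512

The odd primes p ≤ 22 are [3, 5, 7, 11, 13, 17, 19]. For each, χ(p) = 1 if p ≡ 1 mod 4, χ(p) = −1 if p ≡ 3 mod 4. Taking (1 − χ(p)/p^5)^(-1) = p^5/(p^5 − χ(p)): (1 − (-1)/3^5)^(-1) · (1 − (1)/5^5)^(-1) · (1 − (-1)/7^5)^(-1) · (1 − (-1)/11^5)^(-1) · (1 − (1)/13^5)^(-1) · (1 − (1)/17^5)^(-1) · (1 − (-1)/19^5)^(-1) = 8959395755957897476417566375/8993950909687588250159808512.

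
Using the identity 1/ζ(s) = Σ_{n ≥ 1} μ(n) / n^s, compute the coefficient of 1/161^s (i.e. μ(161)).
μ(161) = 1

Factor n = 161 = 7 · 23. μ(n) = 0 if any exponent ≥ 2 (not squarefree); otherwise μ(n) = (−1)^{ω(n)} where ω(n) is the number of distinct prime factors. Applying: μ(161) = 1.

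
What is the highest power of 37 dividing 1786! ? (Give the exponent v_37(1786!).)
v_37(1786!) = 49

Legendre's formula: v_p(n!) = Σ_{k ≥ 1} ⌊n / p^k⌋. For p = 37, n = 1786, the terms are:
  ⌊1786/37^1⌋ = ⌊1786/37⌋ = 48
  ⌊1786/37^2⌋ = ⌊1786/1369⌋ = 1
(the next term ⌊1786/37^3⌋ = 0, terminating the sum). Summing: v_37(1786!) = 48 + 1 = 49.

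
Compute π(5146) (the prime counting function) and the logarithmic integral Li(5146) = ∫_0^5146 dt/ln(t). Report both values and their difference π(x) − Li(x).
π(5146) = 685;  Li(5146) ≈ 701.39;  π(x) − Li(x) ≈ -16.39.

Direct count of primes ≤ 5146 gives π(5146) = 685. Numerical evaluation of the logarithmic integral gives Li(5146) ≈ 701.39. The difference π(x) − Li(x) ≈ -16.39 is typically negative for small/moderate x (Li(x) overestimates), though Littlewood's theorem shows this sign changes infinitely often.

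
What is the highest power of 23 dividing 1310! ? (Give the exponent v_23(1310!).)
v_23(1310!) = 58

Legendre's formula: v_p(n!) = Σ_{k ≥ 1} ⌊n / p^k⌋. For p = 23, n = 1310, the terms are:
  ⌊1310/23^1⌋ = ⌊1310/23⌋ = 56
  ⌊1310/23^2⌋ = ⌊1310/529⌋ = 2
(the next term ⌊1310/23^3⌋ = 0, terminating the sum). Summing: v_23(1310!) = 56 + 2 = 58.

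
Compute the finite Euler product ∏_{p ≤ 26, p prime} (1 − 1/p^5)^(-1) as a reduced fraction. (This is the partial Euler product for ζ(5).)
∏ = 582482264223124461788463317320875/561738592476112179351889397970176

The primes p ≤ 26 are [2, 3, 5, 7, 11, 13, 17, 19, 23]. For each prime, (1 − 1/p^5)^(-1) = p^5 / (p^5 − 1). The product is (1 − 1/2^5)^(-1), (1 − 1/3^5)^(-1), (1 − 1/5^5)^(-1), (1 − 1/7^5)^(-1), (1 − 1/11^5)^(-1), (1 − 1/13^5)^(-1), (1 − 1/17^5)^(-1), (1 − 1/19^5)^(-1), (1 − 1/23^5)^(-1) = ∏ p^5 / (p^5 − 1) = 582482264223124461788463317320875/561738592476112179351889397970176.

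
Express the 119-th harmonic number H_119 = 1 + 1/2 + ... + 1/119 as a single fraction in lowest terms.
H_119 = 93164933029543732588289222815367988877515840444049/17379782769567790172972927968296006432665936992320

Direct summation: H_119 = 1 + 1/2 + ... + 1/119. The least common denominator is lcm(1, ..., 119) = 955888052326228459513511038256280353796626534577600; over this denominator the numerator is 955888052326228459513511038256280353796626534577600 + 477944026163114229756755519128140176898313267288800 + 318629350775409486504503679418760117932208844859200 + 238972013081557114878377759564070088449156633644400 + 191177610465245691902702207651256070759325306915520 + 159314675387704743252251839709380058966104422429600 + 136555436046604065644787291179468621970946647796800 + 119486006540778557439188879782035044224578316822200 + 106209783591803162168167893139586705977402948286400 + 95588805232622845951351103825628035379662653457760 + 86898913847838950864864639841480032163329684961600 + 79657337693852371626125919854690029483052211214800 + 73529850178940650731808541404329257984355887275200 + 68277718023302032822393645589734310985473323898400 + 63725870155081897300900735883752023586441768971840 + 59743003270389278719594439891017522112289158411100 + 56228708960366379971383002250369432576272149092800 + 53104891795901581084083946569793352988701474143200 + 50309897490854129448079528329277913357717186030400 + 47794402616311422975675551912814017689831326728880 + 45518478682201355214929097059822873990315549265600 + 43449456923919475432432319920740016081664842480800 + 41560350101140367804935262532881754512896805851200 + 39828668846926185813062959927345014741526105607400 + 38235522093049138380540441530251214151865061383104 + 36764925089470325365904270702164628992177943637600 + 35403261197267720722722631046528901992467649428800 + 34138859011651016411196822794867155492736661949200 + 32961656976766498603914173732975184613676777054400 + 31862935077540948650450367941876011793220884485920 + 30835098462136401919790678653428398509568597889600 + 29871501635194639359797219945508761056144579205550 + 28966304615946316954954879947160010721109894987200 + 28114354480183189985691501125184716288136074546400 + 27311087209320813128957458235893724394189329559360 + 26552445897950790542041973284896676494350737071600 + 25834812225033201608473271304223793345854771204800 + 25154948745427064724039764164638956678858593015200 + 24509950059646883577269513801443085994785295758400 + 23897201308155711487837775956407008844915663364440 + 23314342739664108768622220445275130580405525233600 + 22759239341100677607464548529911436995157774632800 + 22229954705261126965430489261773961716200617083200 + 21724728461959737716216159960370008040832421240400 + 21241956718360632433633578627917341195480589657280 + 20780175050570183902467631266440877256448402925600 + 20338043666515499138585341239495326676523968820800 + 19914334423463092906531479963672507370763052803700 + 19507919435229152234969613025638374567278092542400 + 19117761046524569190270220765125607075932530691552 + 18742902986788793323794334083456477525424049697600 + 18382462544735162682952135351082314496088971818800 + 18035623628796763387047378080307176486728802539200 + 17701630598633860361361315523264450996233824714400 + 17379782769567790172972927968296006432665936992320 + 17069429505825508205598411397433577746368330974600 + 16769965830284709816026509443092637785905728676800 + 16480828488383249301957086866487592306838388527200 + 16201492412308956940906966750106446674519093806400 + 15931467538770474325225183970938005896610442242960 + 15670295939774237041205098987807874652403713681600 + 15417549231068200959895339326714199254784298944800 + 15172826227400451738309699019940957996771849755200 + 14935750817597319679898609972754380528072289602775 + 14705970035788130146361708280865851596871177455040 + 14483152307973158477477439973580005360554947493600 + 14266985855615350141992702063526572444725769172800 + 14057177240091594992845750562592358144068037273200 + 13853450033713455934978420844293918170965601950400 + 13655543604660406564478729117946862197094664779680 + 13463212004594767035401563919102540194318683585600 + 13276222948975395271020986642448338247175368535800 + 13094356881181211774157685455565484298583925131200 + 12917406112516600804236635652111896672927385602400 + 12745174031016379460180147176750404717288353794368 + 12577474372713532362019882082319478339429296507600 + 12414130549691278694980662834497147451904240708800 + 12254975029823441788634756900721542997392647879200 + 12099848763623145057133051117168105744261095374400 + 11948600654077855743918887978203504422457831682220 + 11801087065755906907574210348842967330822549809600 + 11657171369832054384311110222637565290202762616800 + 11516723522002752524259169135617835587911163067200 + 11379619670550338803732274264955718497578887316400 + 11245741792073275994276600450073886515254429818560 + 11114977352630563482715244630886980858100308541600 + 10987218992255499534638057910991728204558925684800 + 10862364230979868858108079980185004020416210620200 + 10740315194676724264196753238834610716816028478400 + 10620978359180316216816789313958670597740294828640 + 10504264311277235818829791629189893997765126753600 + 10390087525285091951233815633220438628224201462800 + 10278366154045467306596892884476132836522865963200 + 10169021833257749569292670619747663338261984410400 + 10061979498170825889615905665855582671543437206080 + 9957167211731546453265739981836253685381526401850 + 9854516003363179994984649878930725296872438500800 + 9753959717614576117484806512819187283639046271200 + 9655434871982105651651626649053336907036631662400 + 9558880523262284595135110382562803537966265345776 + 9464238141843846133797138992636439146501252817600 + 9371451493394396661897167041728238762712024848800 + 9280466527439111257412728526760003434918704219200 + 9191231272367581341476067675541157248044485909400 + 9103695736440271042985819411964574798063109853120 + 9017811814398381693523689040153588243364401269600 + 8933533199310546350593561105198881811183425556800 + 8850815299316930180680657761632225498116912357200 + 8769615158956224399206523286754865631161711326400 + 8689891384783895086486463984148003216332968496160 + 8611604075011067202824423768074597781951590401600 + 8534714752912754102799205698716788873184165487300 + 8459186303771933270031071135011330564571916235200 + 8384982915142354908013254721546318892952864338400 + 8312070020228073560987052506576350902579361170240 + 8240414244191624650978543433243796153419194263600 + 8169983353215627859089837933814361998261765252800 + 8100746206154478470453483375053223337259546903200 + 8032672708623768567340428892909918939467449870400 = 5124071316624905292355907254845239388263371224422695, so H_119 = 5124071316624905292355907254845239388263371224422695/955888052326228459513511038256280353796626534577600; reducing by gcd(5124071316624905292355907254845239388263371224422695, 955888052326228459513511038256280353796626534577600) = 55 gives 93164933029543732588289222815367988877515840444049/17379782769567790172972927968296006432665936992320 ≈ 5.36053. (The PNT-adjacent estimate ln(119) + γ ≈ 5.35634 matches within O(1/n).)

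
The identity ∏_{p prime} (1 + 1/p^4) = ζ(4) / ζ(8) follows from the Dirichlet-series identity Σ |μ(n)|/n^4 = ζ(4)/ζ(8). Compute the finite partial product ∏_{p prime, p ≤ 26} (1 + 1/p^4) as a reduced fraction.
∏ = 577447917650941187656457324944/535704058713408612067696280625

The primes p ≤ 26 are [2, 3, 5, 7, 11, 13, 17, 19, 23]. For each, (1 + 1/p^4) = (p^4 + 1)/p^4. Multiplying these fractions over p ∈ [2, 3, 5, 7, 11, 13, 17, 19, 23] gives 577447917650941187656457324944/535704058713408612067696280625. (In the limit P → ∞ this tends to ζ(4)/ζ(8).)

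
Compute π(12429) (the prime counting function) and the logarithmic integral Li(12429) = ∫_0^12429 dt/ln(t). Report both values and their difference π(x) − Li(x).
π(12429) = 1483;  Li(12429) ≈ 1506.69;  π(x) − Li(x) ≈ -23.69.

Direct count of primes ≤ 12429 gives π(12429) = 1483. Numerical evaluation of the logarithmic integral gives Li(12429) ≈ 1506.69. The difference π(x) − Li(x) ≈ -23.69 is typically negative for small/moderate x (Li(x) overestimates), though Littlewood's theorem shows this sign changes infinitely often.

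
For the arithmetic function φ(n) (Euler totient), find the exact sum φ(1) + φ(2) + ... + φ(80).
Σ_{n ≤ 80} φ(n) = 1966

Compute φ(n) for each 1 ≤ n ≤ 80: φ(1) = 1, φ(2) = 1, φ(3) = 2, φ(4) = 2, φ(5) = 4, φ(6) = 2, φ(7) = 6, φ(8) = 4, φ(9) = 6, φ(10) = 4, φ(11) = 10, φ(12) = 4, φ(13) = 12, φ(14) = 6, φ(15) = 8, φ(16) = 8, φ(17) = 16, φ(18) = 6, φ(19) = 18, φ(20) = 8, φ(21) = 12, φ(22) = 10, φ(23) = 22, φ(24) = 8, φ(25) = 20, φ(26) = 12, φ(27) = 18, φ(28) = 12, φ(29) = 28, φ(30) = 8, φ(31) = 30, φ(32) = 16, φ(33) = 20, φ(34) = 16, φ(35) = 24, φ(36) = 12, φ(37) = 36, φ(38) = 18, φ(39) = 24, φ(40) = 16, φ(41) = 40, φ(42) = 12, φ(43) = 42, φ(44) = 20, φ(45) = 24, φ(46) = 22, φ(47) = 46, φ(48) = 16, φ(49) = 42, φ(50) = 20, φ(51) = 32, φ(52) = 24, φ(53) = 52, φ(54) = 18, φ(55) = 40, φ(56) = 24, φ(57) = 36, φ(58) = 28, φ(59) = 58, φ(60) = 16, φ(61) = 60, φ(62) = 30, φ(63) = 36, φ(64) = 32, φ(65) = 48, φ(66) = 20, φ(67) = 66, φ(68) = 32, φ(69) = 44, φ(70) = 24, φ(71) = 70, φ(72) = 24, φ(73) = 72, φ(74) = 36, φ(75) = 40, φ(76) = 36, φ(77) = 60, φ(78) = 24, φ(79) = 78, φ(80) = 32. Summing all 80 values: 1966. (Average order: Σ_{n ≤ x} φ(n) ~ (3/π²) x². For x = 80, (3/π²)·80² ≈ 1945.37.)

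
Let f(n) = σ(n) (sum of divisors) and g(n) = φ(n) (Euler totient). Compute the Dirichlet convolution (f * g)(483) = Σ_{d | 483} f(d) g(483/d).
(σ * φ)(483) = 3864

Divisors of 483: [1, 3, 7, 21, 23, 69, 161, 483]. For each d | 483:
  d = 1: σ(1) · φ(483/1) = 1 · 264 = 264
  d = 3: σ(3) · φ(483/3) = 4 · 132 = 528
  d = 7: σ(7) · φ(483/7) = 8 · 44 = 352
  d = 21: σ(21) · φ(483/21) = 32 · 22 = 704
  d = 23: σ(23) · φ(483/23) = 24 · 12 = 288
  d = 69: σ(69) · φ(483/69) = 96 · 6 = 576
  d = 161: σ(161) · φ(483/161) = 192 · 2 = 384
  d = 483: σ(483) · φ(483/483) = 768 · 1 = 768
Summing: (σ * φ)(483) = 264 + 528 + 352 + 704 + 288 + 576 + 384 + 768 = 3864.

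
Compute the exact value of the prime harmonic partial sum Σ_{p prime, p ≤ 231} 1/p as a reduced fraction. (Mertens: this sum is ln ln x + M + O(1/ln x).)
Σ 1/p = 37527519788898476695193360507423991967783840502510585362878348092116031948860199524739442233/19078266889580195013601891820992757757219839668357012055907516904309700014933909014729740190

π(231) = 50, so the primes ≤ 231 are [2, 3, 5, 7, 11, 13, 17, 19, 23, 29, 31, 37, 41, 43, 47, 53, 59, 61, 67, 71, 73, 79, 83, 89, 97, 101, 103, 107, 109, 113, 127, 131, 137, 139, 149, 151, 157, 163, 167, 173, 179, 181, 191, 193, 197, 199, 211, 223, 227, 229]. Summing 1/p over these primes: 37527519788898476695193360507423991967783840502510585362878348092116031948860199524739442233/19078266889580195013601891820992757757219839668357012055907516904309700014933909014729740190 ≈ 1.9670. Mertens estimate ln ln(231) + 0.2615 ≈ 1.9557.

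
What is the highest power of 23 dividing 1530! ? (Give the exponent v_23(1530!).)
v_23(1530!) = 68

Legendre's formula: v_p(n!) = Σ_{k ≥ 1} ⌊n / p^k⌋. For p = 23, n = 1530, the terms are:
  ⌊1530/23^1⌋ = ⌊1530/23⌋ = 66
  ⌊1530/23^2⌋ = ⌊1530/529⌋ = 2
(the next term ⌊1530/23^3⌋ = 0, terminating the sum). Summing: v_23(1530!) = 66 + 2 = 68.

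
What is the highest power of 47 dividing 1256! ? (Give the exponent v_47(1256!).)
v_47(1256!) = 26

Legendre's formula: v_p(n!) = Σ_{k ≥ 1} ⌊n / p^k⌋. For p = 47, n = 1256, the terms are:
  ⌊1256/47^1⌋ = ⌊1256/47⌋ = 26
(the next term ⌊1256/47^2⌋ = 0, terminating the sum). Summing: v_47(1256!) = 26 = 26.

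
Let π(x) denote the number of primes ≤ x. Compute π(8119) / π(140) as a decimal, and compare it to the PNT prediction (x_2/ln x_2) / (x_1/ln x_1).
π(8119)/π(140) = 1021/34 ≈ 30.0294;  PNT prediction ≈ 31.8353.

π(140) = 34 and π(8119) = 1021, so π(8119)/π(140) ≈ 30.0294. The PNT-predicted ratio is (8119/ln(8119)) / (140/ln(140)) ≈ 31.8353. The two agree to within a few percent, as expected.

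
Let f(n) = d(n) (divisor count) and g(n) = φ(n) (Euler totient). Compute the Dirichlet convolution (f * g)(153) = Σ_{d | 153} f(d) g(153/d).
(d * φ)(153) = 234

Divisors of 153: [1, 3, 9, 17, 51, 153]. For each d | 153:
  d = 1: d(1) · φ(153/1) = 1 · 96 = 96
  d = 3: d(3) · φ(153/3) = 2 · 32 = 64
  d = 9: d(9) · φ(153/9) = 3 · 16 = 48
  d = 17: d(17) · φ(153/17) = 2 · 6 = 12
  d = 51: d(51) · φ(153/51) = 4 · 2 = 8
  d = 153: d(153) · φ(153/153) = 6 · 1 = 6
Summing: (d * φ)(153) = 96 + 64 + 48 + 12 + 8 + 6 = 234.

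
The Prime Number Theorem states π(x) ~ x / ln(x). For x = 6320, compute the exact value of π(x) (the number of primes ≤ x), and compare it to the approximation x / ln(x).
π(6320) = 822;  x/ln(x) ≈ 722.16;  relative error ≈ 12.15%.

Directly count primes up to 6320: π(6320) = 822. The PNT approximation gives 6320/ln(6320) ≈ 6320/8.75147 ≈ 722.16. Relative error (π(x) − x/ln(x)) / π(x) ≈ 12.15%; the approximation is known to undercount slightly (Li(x) is a better estimate).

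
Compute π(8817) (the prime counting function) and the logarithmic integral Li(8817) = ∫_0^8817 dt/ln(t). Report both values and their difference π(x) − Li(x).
π(8817) = 1097;  Li(8817) ≈ 1116.83;  π(x) − Li(x) ≈ -19.83.

Direct count of primes ≤ 8817 gives π(8817) = 1097. Numerical evaluation of the logarithmic integral gives Li(8817) ≈ 1116.83. The difference π(x) − Li(x) ≈ -19.83 is typically negative for small/moderate x (Li(x) overestimates), though Littlewood's theorem shows this sign changes infinitely often.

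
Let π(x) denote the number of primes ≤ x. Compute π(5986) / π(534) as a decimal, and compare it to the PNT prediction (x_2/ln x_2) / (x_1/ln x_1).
π(5986)/π(534) = 782/99 ≈ 7.8990;  PNT prediction ≈ 8.0948.

π(534) = 99 and π(5986) = 782, so π(5986)/π(534) ≈ 7.8990. The PNT-predicted ratio is (5986/ln(5986)) / (534/ln(534)) ≈ 8.0948. The two agree to within a few percent, as expected.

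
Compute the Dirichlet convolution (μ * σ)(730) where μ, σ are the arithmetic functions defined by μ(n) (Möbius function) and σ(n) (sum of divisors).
(μ * σ)(730) = 730

Divisors of 730: [1, 2, 5, 10, 73, 146, 365, 730]. For each d | 730:
  d = 1: μ(1) · σ(730/1) = 1 · 1332 = 1332
  d = 2: μ(2) · σ(730/2) = -1 · 444 = -444
  d = 5: μ(5) · σ(730/5) = -1 · 222 = -222
  d = 10: μ(10) · σ(730/10) = 1 · 74 = 74
  d = 73: μ(73) · σ(730/73) = -1 · 18 = -18
  d = 146: μ(146) · σ(730/146) = 1 · 6 = 6
  d = 365: μ(365) · σ(730/365) = 1 · 3 = 3
  d = 730: μ(730) · σ(730/730) = -1 · 1 = -1
Summing: (μ * σ)(730) = 1332 + -444 + -222 + 74 + -18 + 6 + 3 + -1 = 730.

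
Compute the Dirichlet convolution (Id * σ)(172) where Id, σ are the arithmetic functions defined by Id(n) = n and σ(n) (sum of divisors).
(Id * σ)(172) = 1479

Divisors of 172: [1, 2, 4, 43, 86, 172]. For each d | 172:
  d = 1: Id(1) · σ(172/1) = 1 · 308 = 308
  d = 2: Id(2) · σ(172/2) = 2 · 132 = 264
  d = 4: Id(4) · σ(172/4) = 4 · 44 = 176
  d = 43: Id(43) · σ(172/43) = 43 · 7 = 301
  d = 86: Id(86) · σ(172/86) = 86 · 3 = 258
  d = 172: Id(172) · σ(172/172) = 172 · 1 = 172
Summing: (Id * σ)(172) = 308 + 264 + 176 + 301 + 258 + 172 = 1479.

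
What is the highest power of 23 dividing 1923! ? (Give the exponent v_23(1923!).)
v_23(1923!) = 86

Legendre's formula: v_p(n!) = Σ_{k ≥ 1} ⌊n / p^k⌋. For p = 23, n = 1923, the terms are:
  ⌊1923/23^1⌋ = ⌊1923/23⌋ = 83
  ⌊1923/23^2⌋ = ⌊1923/529⌋ = 3
(the next term ⌊1923/23^3⌋ = 0, terminating the sum). Summing: v_23(1923!) = 83 + 3 = 86.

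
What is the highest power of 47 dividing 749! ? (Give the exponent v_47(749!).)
v_47(749!) = 15

Legendre's formula: v_p(n!) = Σ_{k ≥ 1} ⌊n / p^k⌋. For p = 47, n = 749, the terms are:
  ⌊749/47^1⌋ = ⌊749/47⌋ = 15
(the next term ⌊749/47^2⌋ = 0, terminating the sum). Summing: v_47(749!) = 15 = 15.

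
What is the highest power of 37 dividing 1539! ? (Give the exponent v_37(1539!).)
v_37(1539!) = 42

Legendre's formula: v_p(n!) = Σ_{k ≥ 1} ⌊n / p^k⌋. For p = 37, n = 1539, the terms are:
  ⌊1539/37^1⌋ = ⌊1539/37⌋ = 41
  ⌊1539/37^2⌋ = ⌊1539/1369⌋ = 1
(the next term ⌊1539/37^3⌋ = 0, terminating the sum). Summing: v_37(1539!) = 41 + 1 = 42.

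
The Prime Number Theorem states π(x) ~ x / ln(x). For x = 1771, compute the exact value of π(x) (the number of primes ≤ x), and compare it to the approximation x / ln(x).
π(1771) = 274;  x/ln(x) ≈ 236.79;  relative error ≈ 13.58%.

Directly count primes up to 1771: π(1771) = 274. The PNT approximation gives 1771/ln(1771) ≈ 1771/7.47930 ≈ 236.79. Relative error (π(x) − x/ln(x)) / π(x) ≈ 13.58%; the approximation is known to undercount slightly (Li(x) is a better estimate).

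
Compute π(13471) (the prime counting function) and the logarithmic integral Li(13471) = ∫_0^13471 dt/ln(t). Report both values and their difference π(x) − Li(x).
π(13471) = 1597;  Li(13471) ≈ 1616.74;  π(x) − Li(x) ≈ -19.74.

Direct count of primes ≤ 13471 gives π(13471) = 1597. Numerical evaluation of the logarithmic integral gives Li(13471) ≈ 1616.74. The difference π(x) − Li(x) ≈ -19.74 is typically negative for small/moderate x (Li(x) overestimates), though Littlewood's theorem shows this sign changes infinitely often.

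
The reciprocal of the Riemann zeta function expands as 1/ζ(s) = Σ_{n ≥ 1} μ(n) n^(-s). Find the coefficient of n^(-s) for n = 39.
μ(39) = 1

Factor n = 39 = 3 · 13. μ(n) = 0 if any exponent ≥ 2 (not squarefree); otherwise μ(n) = (−1)^{ω(n)} where ω(n) is the number of distinct prime factors. Applying: μ(39) = 1.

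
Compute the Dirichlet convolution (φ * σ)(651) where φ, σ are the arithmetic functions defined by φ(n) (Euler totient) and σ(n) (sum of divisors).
(φ * σ)(651) = 5208

Divisors of 651: [1, 3, 7, 21, 31, 93, 217, 651]. For each d | 651:
  d = 1: φ(1) · σ(651/1) = 1 · 1024 = 1024
  d = 3: φ(3) · σ(651/3) = 2 · 256 = 512
  d = 7: φ(7) · σ(651/7) = 6 · 128 = 768
  d = 21: φ(21) · σ(651/21) = 12 · 32 = 384
  d = 31: φ(31) · σ(651/31) = 30 · 32 = 960
  d = 93: φ(93) · σ(651/93) = 60 · 8 = 480
  d = 217: φ(217) · σ(651/217) = 180 · 4 = 720
  d = 651: φ(651) · σ(651/651) = 360 · 1 = 360
Summing: (φ * σ)(651) = 1024 + 512 + 768 + 384 + 960 + 480 + 720 + 360 = 5208.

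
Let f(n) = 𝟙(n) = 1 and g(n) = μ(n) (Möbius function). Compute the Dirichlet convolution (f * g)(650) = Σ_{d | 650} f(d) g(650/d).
(𝟙 * μ)(650) = 0

Divisors of 650: [1, 2, 5, 10, 13, 25, 26, 50, 65, 130, 325, 650]. For each d | 650:
  d = 1: 𝟙(1) · μ(650/1) = 1 · 0 = 0
  d = 2: 𝟙(2) · μ(650/2) = 1 · 0 = 0
  d = 5: 𝟙(5) · μ(650/5) = 1 · -1 = -1
  d = 10: 𝟙(10) · μ(650/10) = 1 · 1 = 1
  d = 13: 𝟙(13) · μ(650/13) = 1 · 0 = 0
  d = 25: 𝟙(25) · μ(650/25) = 1 · 1 = 1
  d = 26: 𝟙(26) · μ(650/26) = 1 · 0 = 0
  d = 50: 𝟙(50) · μ(650/50) = 1 · -1 = -1
  d = 65: 𝟙(65) · μ(650/65) = 1 · 1 = 1
  d = 130: 𝟙(130) · μ(650/130) = 1 · -1 = -1
  d = 325: 𝟙(325) · μ(650/325) = 1 · -1 = -1
  d = 650: 𝟙(650) · μ(650/650) = 1 · 1 = 1
Summing: (𝟙 * μ)(650) = 0 + 0 + -1 + 1 + 0 + 1 + 0 + -1 + 1 + -1 + -1 + 1 = 0.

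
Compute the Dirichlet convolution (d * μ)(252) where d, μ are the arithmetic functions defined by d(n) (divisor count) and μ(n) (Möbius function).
(d * μ)(252) = 1

Divisors of 252: [1, 2, 3, 4, 6, 7, 9, 12, 14, 18, 21, 28, 36, 42, 63, 84, 126, 252]. For each d | 252:
  d = 1: d(1) · μ(252/1) = 1 · 0 = 0
  d = 2: d(2) · μ(252/2) = 2 · 0 = 0
  d = 3: d(3) · μ(252/3) = 2 · 0 = 0
  d = 4: d(4) · μ(252/4) = 3 · 0 = 0
  d = 6: d(6) · μ(252/6) = 4 · -1 = -4
  d = 7: d(7) · μ(252/7) = 2 · 0 = 0
  d = 9: d(9) · μ(252/9) = 3 · 0 = 0
  d = 12: d(12) · μ(252/12) = 6 · 1 = 6
  d = 14: d(14) · μ(252/14) = 4 · 0 = 0
  d = 18: d(18) · μ(252/18) = 6 · 1 = 6
  d = 21: d(21) · μ(252/21) = 4 · 0 = 0
  d = 28: d(28) · μ(252/28) = 6 · 0 = 0
  d = 36: d(36) · μ(252/36) = 9 · -1 = -9
  d = 42: d(42) · μ(252/42) = 8 · 1 = 8
  d = 63: d(63) · μ(252/63) = 6 · 0 = 0
  d = 84: d(84) · μ(252/84) = 12 · -1 = -12
  d = 126: d(126) · μ(252/126) = 12 · -1 = -12
  d = 252: d(252) · μ(252/252) = 18 · 1 = 18
Summing: (d * μ)(252) = 0 + 0 + 0 + 0 + -4 + 0 + 0 + 6 + 0 + 6 + 0 + 0 + -9 + 8 + 0 + -12 + -12 + 18 = 1.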